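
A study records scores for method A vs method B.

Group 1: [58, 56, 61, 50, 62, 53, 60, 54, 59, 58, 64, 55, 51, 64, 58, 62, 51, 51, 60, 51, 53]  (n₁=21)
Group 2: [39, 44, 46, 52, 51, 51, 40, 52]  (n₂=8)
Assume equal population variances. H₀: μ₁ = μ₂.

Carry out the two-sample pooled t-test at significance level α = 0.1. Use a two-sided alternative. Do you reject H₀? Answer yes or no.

reject H₀: yes

x̄₁=56.714, s₁=4.617, n₁=21
x̄₂=46.875, s₂=5.410, n₂=8
s_p² = [20·4.617² + 7·5.410²]/27 = 23.3763
SE = √(s_p²·(1/21+1/8)) = 2.0088
t = (56.714−46.875)/2.0088 = 4.8981
df = 27
p-value (two-sided) = 0.00004
At α=0.1: p < α → reject H₀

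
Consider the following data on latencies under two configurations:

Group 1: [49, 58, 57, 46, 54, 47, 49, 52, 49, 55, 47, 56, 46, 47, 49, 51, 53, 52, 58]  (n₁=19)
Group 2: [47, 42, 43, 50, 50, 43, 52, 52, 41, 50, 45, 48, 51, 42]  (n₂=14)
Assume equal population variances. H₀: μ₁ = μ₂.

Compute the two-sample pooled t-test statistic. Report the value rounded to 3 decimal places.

test statistic = 3.097

x̄₁=51.316, s₁=4.097, n₁=19
x̄₂=46.857, s₂=4.074, n₂=14
s_p² = [18·4.097² + 13·4.074²]/31 = 16.7039
SE = √(s_p²·(1/19+1/14)) = 1.4395
t = (51.316−46.857)/1.4395 = 3.0973
df = 31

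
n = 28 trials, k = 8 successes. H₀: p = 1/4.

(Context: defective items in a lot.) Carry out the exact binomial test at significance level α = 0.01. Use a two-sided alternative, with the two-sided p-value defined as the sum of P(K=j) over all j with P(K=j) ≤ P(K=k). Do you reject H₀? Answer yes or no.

reject H₀: no

Exact binomial: n=28, k=8, p₀=1/4=0.2500
P(X=j) = C(n,j)·p₀^j·(1−p₀)^(n−j); p = Σ P(X=j) over j with P(X=j) ≤ P(X=8)
p-value (two-sided) = 0.66405
At α=0.01: p ≥ α → fail to reject H₀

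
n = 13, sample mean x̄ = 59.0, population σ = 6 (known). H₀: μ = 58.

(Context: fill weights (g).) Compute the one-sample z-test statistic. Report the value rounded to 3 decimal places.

test statistic = 0.601

SE = σ/√n = 6/√13 = 1.6641
z = (x̄−μ₀)/SE = (59.0−58)/1.6641 = 0.6009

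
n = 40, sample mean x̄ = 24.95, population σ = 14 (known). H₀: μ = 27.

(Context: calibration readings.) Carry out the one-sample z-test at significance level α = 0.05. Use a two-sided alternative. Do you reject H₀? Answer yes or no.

reject H₀: no

SE = σ/√n = 14/√40 = 2.2136
z = (x̄−μ₀)/SE = (24.95−27)/2.2136 = -0.9261
p-value (two-sided) = 0.35440
At α=0.05: p ≥ α → fail to reject H₀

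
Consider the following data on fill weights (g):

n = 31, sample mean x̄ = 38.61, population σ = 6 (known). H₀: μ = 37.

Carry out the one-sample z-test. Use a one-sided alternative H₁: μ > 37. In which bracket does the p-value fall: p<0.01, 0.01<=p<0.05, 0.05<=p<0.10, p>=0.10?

p-value bracket: 0.05<=p<0.10

SE = σ/√n = 6/√31 = 1.0776
z = (x̄−μ₀)/SE = (38.61−37)/1.0776 = 1.4940
p-value (one-sided, H₁ greater) = 0.06759
→ bracket: 0.05<=p<0.10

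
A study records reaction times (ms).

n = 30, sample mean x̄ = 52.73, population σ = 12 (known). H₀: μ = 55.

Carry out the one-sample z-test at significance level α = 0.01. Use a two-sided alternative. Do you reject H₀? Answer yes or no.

SE = σ/√n = 12/√30 = 2.1909
z = (x̄−μ₀)/SE = (52.73−55)/2.1909 = -1.0361
p-value (two-sided) = 0.30015
At α=0.01: p ≥ α → fail to reject H₀

reject H₀: no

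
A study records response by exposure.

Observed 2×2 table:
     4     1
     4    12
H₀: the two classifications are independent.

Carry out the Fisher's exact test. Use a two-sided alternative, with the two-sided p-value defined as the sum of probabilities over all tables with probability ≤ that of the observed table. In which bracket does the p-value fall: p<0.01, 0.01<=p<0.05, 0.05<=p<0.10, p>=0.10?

Margins: r₁=5, r₂=16, c₁=8, c₂=13, n=21
p_obs = C(5,4)·C(16,4)/C(21,8); sum pmf over tables with pmf ≤ p_obs
p-value (two-sided) = 0.04747
→ bracket: 0.01<=p<0.05

p-value bracket: 0.01<=p<0.05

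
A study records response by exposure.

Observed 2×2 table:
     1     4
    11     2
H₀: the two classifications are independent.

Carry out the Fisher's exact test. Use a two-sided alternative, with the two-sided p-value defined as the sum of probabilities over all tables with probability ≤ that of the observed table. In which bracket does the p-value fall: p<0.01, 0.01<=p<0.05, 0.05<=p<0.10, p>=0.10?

p-value bracket: 0.01<=p<0.05

Margins: r₁=5, r₂=13, c₁=12, c₂=6, n=18
p_obs = C(5,1)·C(13,11)/C(18,12); sum pmf over tables with pmf ≤ p_obs
p-value (two-sided) = 0.02171
→ bracket: 0.01<=p<0.05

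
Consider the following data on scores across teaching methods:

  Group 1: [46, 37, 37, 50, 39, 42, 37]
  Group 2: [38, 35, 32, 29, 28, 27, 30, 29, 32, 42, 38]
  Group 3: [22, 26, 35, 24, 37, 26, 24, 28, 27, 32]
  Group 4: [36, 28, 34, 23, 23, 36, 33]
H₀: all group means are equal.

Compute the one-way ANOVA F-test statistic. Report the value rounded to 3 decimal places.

test statistic = 9.434

Group means [41.14, 32.73, 28.10, 30.43], grand mean 32.629
SSB = Σnᵢ(x̄ᵢ−x̄)² = 746.518; SSW = ΣΣ(x−x̄ᵢ)² = 817.653
MSB = 746.518/3 = 248.8394; MSW = 817.653/31 = 26.3759
F = MSB/MSW = 9.4343
df = (3, 31)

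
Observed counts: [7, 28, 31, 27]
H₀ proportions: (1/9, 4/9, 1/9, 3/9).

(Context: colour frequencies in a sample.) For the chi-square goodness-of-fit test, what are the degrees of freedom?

df = k − 1 = 4 − 1 = 3

degrees of freedom = 3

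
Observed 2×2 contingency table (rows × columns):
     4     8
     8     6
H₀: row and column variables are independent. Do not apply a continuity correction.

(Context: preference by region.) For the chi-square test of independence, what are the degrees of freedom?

degrees of freedom = 1

df = (r−1)(c−1) = (2−1)·(2−1) = 1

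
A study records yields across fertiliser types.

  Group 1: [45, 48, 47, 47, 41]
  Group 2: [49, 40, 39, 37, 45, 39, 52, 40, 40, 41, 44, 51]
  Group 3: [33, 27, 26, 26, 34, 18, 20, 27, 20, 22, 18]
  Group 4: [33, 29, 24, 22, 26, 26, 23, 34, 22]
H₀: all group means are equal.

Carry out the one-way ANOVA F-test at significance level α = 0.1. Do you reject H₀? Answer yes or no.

Group means [45.60, 43.08, 24.64, 26.56], grand mean 33.919
SSB = Σnᵢ(x̄ᵢ−x̄)² = 3125.872; SSW = ΣΣ(x−x̄ᵢ)² = 790.884
MSB = 3125.872/3 = 1041.9575; MSW = 790.884/33 = 23.9662
F = MSB/MSW = 43.4761
df = (3, 33)
p-value (upper-tail) = 0.00000
At α=0.1: p < α → reject H₀

reject H₀: yes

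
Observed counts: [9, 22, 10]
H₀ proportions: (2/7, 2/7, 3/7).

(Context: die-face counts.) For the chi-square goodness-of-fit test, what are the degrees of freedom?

df = k − 1 = 3 − 1 = 2

degrees of freedom = 2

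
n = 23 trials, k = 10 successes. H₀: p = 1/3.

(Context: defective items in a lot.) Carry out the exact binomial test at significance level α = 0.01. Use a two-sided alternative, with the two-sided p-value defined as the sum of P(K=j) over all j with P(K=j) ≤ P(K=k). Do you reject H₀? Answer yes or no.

Exact binomial: n=23, k=10, p₀=1/3=0.3333
P(X=j) = C(n,j)·p₀^j·(1−p₀)^(n−j); p = Σ P(X=j) over j with P(X=j) ≤ P(X=10)
p-value (two-sided) = 0.37591
At α=0.01: p ≥ α → fail to reject H₀

reject H₀: no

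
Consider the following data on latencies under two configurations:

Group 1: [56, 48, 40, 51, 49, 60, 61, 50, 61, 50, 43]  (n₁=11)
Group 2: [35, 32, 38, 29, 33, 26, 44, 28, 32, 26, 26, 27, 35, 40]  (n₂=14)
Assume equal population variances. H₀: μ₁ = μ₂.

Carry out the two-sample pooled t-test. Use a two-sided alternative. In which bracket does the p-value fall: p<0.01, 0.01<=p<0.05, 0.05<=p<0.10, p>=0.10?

x̄₁=51.727, s₁=7.072, n₁=11
x̄₂=32.214, s₂=5.686, n₂=14
s_p² = [10·7.072² + 13·5.686²]/23 = 40.0234
SE = √(s_p²·(1/11+1/14)) = 2.5490
t = (51.727−32.214)/2.5490 = 7.6552
df = 23
p-value (two-sided) = 0.00000
→ bracket: p<0.01

p-value bracket: p<0.01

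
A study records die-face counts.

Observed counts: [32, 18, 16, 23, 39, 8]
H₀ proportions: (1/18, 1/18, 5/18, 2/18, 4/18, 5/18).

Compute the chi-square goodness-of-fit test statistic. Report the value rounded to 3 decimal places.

test statistic = 136.217

n = 136; E_i = n·p_i = [7.56, 7.56, 37.78, 15.11, 30.22, 37.78]
χ² = (32−7.56)²/7.56 + (18−7.56)²/7.56 + (16−37.78)²/37.78 + (23−15.11)²/15.11 + (39−30.22)²/30.22 + (8−37.78)²/37.78 = 136.2169
df = 5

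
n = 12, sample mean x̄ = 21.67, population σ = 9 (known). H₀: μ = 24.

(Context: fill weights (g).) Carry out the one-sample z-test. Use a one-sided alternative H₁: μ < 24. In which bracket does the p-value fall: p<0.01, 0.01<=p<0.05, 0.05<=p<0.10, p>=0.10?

p-value bracket: p>=0.10

SE = σ/√n = 9/√12 = 2.5981
z = (x̄−μ₀)/SE = (21.67−24)/2.5981 = -0.8968
p-value (one-sided, H₁ less) = 0.18491
→ bracket: p>=0.10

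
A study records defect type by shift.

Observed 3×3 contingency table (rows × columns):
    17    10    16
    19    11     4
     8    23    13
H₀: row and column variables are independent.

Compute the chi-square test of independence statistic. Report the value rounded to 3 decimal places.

Row totals [43, 34, 44], col totals [44, 44, 33], n=121
χ² = (17−15.64)²/15.64 + (10−15.64)²/15.64 + (16−11.73)²/11.73 + (19−12.36)²/12.36 + (11−12.36)²/12.36 + (4−9.27)²/9.27 + (8−16.00)²/16.00 + (23−16.00)²/16.00 + (13−12.00)²/12.00 = 17.5640
df = 4

test statistic = 17.564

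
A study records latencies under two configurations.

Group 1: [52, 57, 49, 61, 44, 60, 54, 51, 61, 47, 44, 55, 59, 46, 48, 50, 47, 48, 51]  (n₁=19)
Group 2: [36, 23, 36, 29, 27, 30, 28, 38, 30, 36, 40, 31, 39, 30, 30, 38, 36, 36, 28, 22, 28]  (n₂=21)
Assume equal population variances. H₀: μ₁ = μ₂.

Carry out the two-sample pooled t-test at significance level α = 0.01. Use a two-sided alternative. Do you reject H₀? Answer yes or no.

reject H₀: yes

x̄₁=51.789, s₁=5.643, n₁=19
x̄₂=31.952, s₂=5.220, n₂=21
s_p² = [18·5.643² + 20·5.220²]/38 = 29.4240
SE = √(s_p²·(1/19+1/21)) = 1.7175
t = (51.789−31.952)/1.7175 = 11.5501
df = 38
p-value (two-sided) = 0.00000
At α=0.01: p < α → reject H₀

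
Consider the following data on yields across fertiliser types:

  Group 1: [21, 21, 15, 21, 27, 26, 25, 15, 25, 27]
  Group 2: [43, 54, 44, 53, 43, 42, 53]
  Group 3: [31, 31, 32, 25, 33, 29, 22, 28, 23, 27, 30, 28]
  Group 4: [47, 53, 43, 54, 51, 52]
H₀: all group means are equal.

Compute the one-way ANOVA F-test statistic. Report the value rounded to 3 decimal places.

Group means [22.30, 47.43, 28.25, 50.00], grand mean 34.114
SSB = Σnᵢ(x̄ᵢ−x̄)² = 4563.479; SSW = ΣΣ(x−x̄ᵢ)² = 592.064
MSB = 4563.479/3 = 1521.1595; MSW = 592.064/31 = 19.0988
F = MSB/MSW = 79.6467
df = (3, 31)

test statistic = 79.647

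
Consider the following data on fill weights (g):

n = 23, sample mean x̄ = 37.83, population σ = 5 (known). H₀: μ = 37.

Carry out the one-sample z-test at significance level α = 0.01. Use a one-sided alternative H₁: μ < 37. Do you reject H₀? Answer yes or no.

SE = σ/√n = 5/√23 = 1.0426
z = (x̄−μ₀)/SE = (37.83−37)/1.0426 = 0.7961
p-value (one-sided, H₁ less) = 0.78702
At α=0.01: p ≥ α → fail to reject H₀

reject H₀: no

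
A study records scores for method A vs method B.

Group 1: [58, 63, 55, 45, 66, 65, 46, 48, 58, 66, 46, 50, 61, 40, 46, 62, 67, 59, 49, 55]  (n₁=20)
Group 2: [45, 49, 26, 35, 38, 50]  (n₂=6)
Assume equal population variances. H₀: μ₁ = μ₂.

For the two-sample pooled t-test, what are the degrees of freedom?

degrees of freedom = 24

df = n₁ + n₂ − 2 = 20 + 6 − 2 = 24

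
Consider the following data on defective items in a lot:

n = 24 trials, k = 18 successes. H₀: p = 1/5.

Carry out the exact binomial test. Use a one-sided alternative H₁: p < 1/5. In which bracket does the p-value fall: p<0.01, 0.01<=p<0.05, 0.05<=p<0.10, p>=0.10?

p-value bracket: p>=0.10

Exact binomial: n=24, k=18, p₀=1/5=0.2000
P(X≤18) from Σ C(n,i)·p₀^i·(1−p₀)^(n−i)
p-value (one-sided, H₁ less) = 1.00000
→ bracket: p>=0.10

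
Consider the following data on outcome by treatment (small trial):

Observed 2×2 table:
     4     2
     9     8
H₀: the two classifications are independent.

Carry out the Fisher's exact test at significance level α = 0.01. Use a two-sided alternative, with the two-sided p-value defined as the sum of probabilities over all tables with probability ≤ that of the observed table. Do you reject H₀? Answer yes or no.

Margins: r₁=6, r₂=17, c₁=13, c₂=10, n=23
p_obs = C(6,4)·C(17,9)/C(23,13); sum pmf over tables with pmf ≤ p_obs
p-value (two-sided) = 0.66002
At α=0.01: p ≥ α → fail to reject H₀

reject H₀: no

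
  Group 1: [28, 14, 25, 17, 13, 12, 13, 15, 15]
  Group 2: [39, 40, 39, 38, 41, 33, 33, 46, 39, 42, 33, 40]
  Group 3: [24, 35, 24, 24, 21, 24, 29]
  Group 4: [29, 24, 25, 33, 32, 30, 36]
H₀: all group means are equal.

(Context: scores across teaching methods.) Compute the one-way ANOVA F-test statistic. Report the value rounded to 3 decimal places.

Group means [16.89, 38.58, 25.86, 29.86], grand mean 28.714
SSB = Σnᵢ(x̄ᵢ−x̄)² = 2493.623; SSW = ΣΣ(x−x̄ᵢ)² = 671.520
MSB = 2493.623/3 = 831.2077; MSW = 671.520/31 = 21.6619
F = MSB/MSW = 38.3718
df = (3, 31)

test statistic = 38.372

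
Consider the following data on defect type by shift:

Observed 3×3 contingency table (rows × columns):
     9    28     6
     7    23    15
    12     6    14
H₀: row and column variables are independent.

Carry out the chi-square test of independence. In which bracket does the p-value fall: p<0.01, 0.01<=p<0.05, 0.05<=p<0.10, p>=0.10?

Row totals [43, 45, 32], col totals [28, 57, 35], n=120
χ² = (9−10.03)²/10.03 + (28−20.43)²/20.43 + (6−12.54)²/12.54 + (7−10.50)²/10.50 + (23−21.38)²/21.38 + (15−13.12)²/13.12 + (12−7.47)²/7.47 + (6−15.20)²/15.20 + (14−9.33)²/9.33 = 18.5401
df = 4
p-value (upper-tail) = 0.00097
→ bracket: p<0.01

p-value bracket: p<0.01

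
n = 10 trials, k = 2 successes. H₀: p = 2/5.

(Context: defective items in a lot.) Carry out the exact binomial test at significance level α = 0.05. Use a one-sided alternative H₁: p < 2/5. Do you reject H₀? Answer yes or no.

Exact binomial: n=10, k=2, p₀=2/5=0.4000
P(X≤2) from Σ C(n,i)·p₀^i·(1−p₀)^(n−i)
p-value (one-sided, H₁ less) = 0.16729
At α=0.05: p ≥ α → fail to reject H₀

reject H₀: no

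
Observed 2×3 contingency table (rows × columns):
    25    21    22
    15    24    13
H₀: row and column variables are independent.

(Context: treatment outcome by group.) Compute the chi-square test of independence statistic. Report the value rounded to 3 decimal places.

test statistic = 2.933

Row totals [68, 52], col totals [40, 45, 35], n=120
χ² = (25−22.67)²/22.67 + (21−25.50)²/25.50 + (22−19.83)²/19.83 + (15−17.33)²/17.33 + (24−19.50)²/19.50 + (13−15.17)²/15.17 = 2.9331
df = 2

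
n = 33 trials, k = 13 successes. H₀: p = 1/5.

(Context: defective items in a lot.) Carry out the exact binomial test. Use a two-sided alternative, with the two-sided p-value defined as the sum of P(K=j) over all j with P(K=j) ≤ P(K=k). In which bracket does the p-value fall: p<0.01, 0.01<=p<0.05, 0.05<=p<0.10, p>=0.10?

Exact binomial: n=33, k=13, p₀=1/5=0.2000
P(X=j) = C(n,j)·p₀^j·(1−p₀)^(n−j); p = Σ P(X=j) over j with P(X=j) ≤ P(X=13)
p-value (two-sided) = 0.01405
→ bracket: 0.01<=p<0.05

p-value bracket: 0.01<=p<0.05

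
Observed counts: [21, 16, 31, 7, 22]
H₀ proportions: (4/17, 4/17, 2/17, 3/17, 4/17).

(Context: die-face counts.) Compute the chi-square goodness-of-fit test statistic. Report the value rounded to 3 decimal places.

n = 97; E_i = n·p_i = [22.82, 22.82, 11.41, 17.12, 22.82]
χ² = (21−22.82)²/22.82 + (16−22.82)²/22.82 + (31−11.41)²/11.41 + (7−17.12)²/17.12 + (22−22.82)²/22.82 = 41.8187
df = 4

test statistic = 41.819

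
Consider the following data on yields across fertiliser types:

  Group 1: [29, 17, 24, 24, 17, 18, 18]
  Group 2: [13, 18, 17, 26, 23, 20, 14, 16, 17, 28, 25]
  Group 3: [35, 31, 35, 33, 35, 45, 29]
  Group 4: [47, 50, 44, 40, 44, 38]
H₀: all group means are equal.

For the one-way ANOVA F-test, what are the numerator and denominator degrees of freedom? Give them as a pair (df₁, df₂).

k = 4 groups, N = 31 total
df = (k−1, N−k) = (4−1, 31−4) = (3, 27)

degrees of freedom = [3, 27]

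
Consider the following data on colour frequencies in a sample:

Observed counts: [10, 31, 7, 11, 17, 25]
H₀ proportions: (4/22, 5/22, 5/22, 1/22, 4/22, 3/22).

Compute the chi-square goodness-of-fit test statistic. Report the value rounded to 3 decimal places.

n = 101; E_i = n·p_i = [18.36, 22.95, 22.95, 4.59, 18.36, 13.77]
χ² = (10−18.36)²/18.36 + (31−22.95)²/22.95 + (7−22.95)²/22.95 + (11−4.59)²/4.59 + (17−18.36)²/18.36 + (25−13.77)²/13.77 = 35.9191
df = 5

test statistic = 35.919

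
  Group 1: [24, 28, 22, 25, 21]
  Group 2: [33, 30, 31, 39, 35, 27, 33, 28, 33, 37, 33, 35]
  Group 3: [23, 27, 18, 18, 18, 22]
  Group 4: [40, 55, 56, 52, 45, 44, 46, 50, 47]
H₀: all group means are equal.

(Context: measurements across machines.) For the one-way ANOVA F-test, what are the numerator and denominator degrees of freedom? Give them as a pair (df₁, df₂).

degrees of freedom = [3, 28]

k = 4 groups, N = 32 total
df = (k−1, N−k) = (4−1, 32−4) = (3, 28)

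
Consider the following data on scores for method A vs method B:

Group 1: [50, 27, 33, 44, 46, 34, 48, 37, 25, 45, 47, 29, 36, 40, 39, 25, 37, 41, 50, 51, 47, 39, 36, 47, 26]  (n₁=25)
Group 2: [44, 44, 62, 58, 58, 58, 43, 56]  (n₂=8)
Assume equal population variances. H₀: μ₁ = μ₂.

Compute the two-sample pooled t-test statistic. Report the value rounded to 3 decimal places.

x̄₁=39.160, s₁=8.330, n₁=25
x̄₂=52.875, s₂=7.809, n₂=8
s_p² = [24·8.330² + 7·7.809²]/31 = 67.4915
SE = √(s_p²·(1/25+1/8)) = 3.3371
t = (39.160−52.875)/3.3371 = -4.1099
df = 31

test statistic = -4.110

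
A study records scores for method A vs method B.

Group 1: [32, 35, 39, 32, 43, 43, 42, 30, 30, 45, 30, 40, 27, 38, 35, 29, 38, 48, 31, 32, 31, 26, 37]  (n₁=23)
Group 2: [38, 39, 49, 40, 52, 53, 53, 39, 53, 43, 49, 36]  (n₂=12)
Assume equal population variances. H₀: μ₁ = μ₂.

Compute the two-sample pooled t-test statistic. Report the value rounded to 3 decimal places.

test statistic = -4.427

x̄₁=35.348, s₁=6.110, n₁=23
x̄₂=45.333, s₂=6.760, n₂=12
s_p² = [22·6.110² + 11·6.760²]/33 = 40.1177
SE = √(s_p²·(1/23+1/12)) = 2.2555
t = (35.348−45.333)/2.2555 = -4.4271
df = 33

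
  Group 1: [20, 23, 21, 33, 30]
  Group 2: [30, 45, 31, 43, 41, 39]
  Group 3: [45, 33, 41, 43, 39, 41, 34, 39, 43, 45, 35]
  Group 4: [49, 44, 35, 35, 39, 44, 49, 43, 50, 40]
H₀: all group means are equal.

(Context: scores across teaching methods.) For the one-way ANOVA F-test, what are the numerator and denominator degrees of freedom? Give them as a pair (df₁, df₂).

degrees of freedom = [3, 28]

k = 4 groups, N = 32 total
df = (k−1, N−k) = (4−1, 32−4) = (3, 28)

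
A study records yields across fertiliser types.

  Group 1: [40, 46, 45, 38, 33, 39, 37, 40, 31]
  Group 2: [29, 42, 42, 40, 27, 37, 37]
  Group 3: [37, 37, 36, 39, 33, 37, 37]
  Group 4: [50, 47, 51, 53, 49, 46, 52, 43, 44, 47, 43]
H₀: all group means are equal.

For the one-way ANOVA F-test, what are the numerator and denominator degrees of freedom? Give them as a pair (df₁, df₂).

k = 4 groups, N = 34 total
df = (k−1, N−k) = (4−1, 34−4) = (3, 30)

degrees of freedom = [3, 30]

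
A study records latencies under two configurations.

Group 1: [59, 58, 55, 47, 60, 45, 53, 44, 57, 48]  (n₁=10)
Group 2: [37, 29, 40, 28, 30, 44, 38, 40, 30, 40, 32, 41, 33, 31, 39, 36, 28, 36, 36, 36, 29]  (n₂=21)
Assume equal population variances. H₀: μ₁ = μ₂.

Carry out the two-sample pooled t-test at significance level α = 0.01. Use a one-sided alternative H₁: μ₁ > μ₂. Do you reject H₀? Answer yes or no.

reject H₀: yes

x̄₁=52.600, s₁=6.096, n₁=10
x̄₂=34.905, s₂=4.867, n₂=21
s_p² = [9·6.096² + 20·4.867²]/29 = 27.8693
SE = √(s_p²·(1/10+1/21)) = 2.0283
t = (52.600−34.905)/2.0283 = 8.7241
df = 29
p-value (one-sided, H₁ greater) = 0.00000
At α=0.01: p < α → reject H₀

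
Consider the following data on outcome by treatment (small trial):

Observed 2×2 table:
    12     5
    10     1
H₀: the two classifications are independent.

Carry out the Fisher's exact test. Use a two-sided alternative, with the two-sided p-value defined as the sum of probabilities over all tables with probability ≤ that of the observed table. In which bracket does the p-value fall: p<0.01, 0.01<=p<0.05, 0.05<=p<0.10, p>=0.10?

p-value bracket: p>=0.10

Margins: r₁=17, r₂=11, c₁=22, c₂=6, n=28
p_obs = C(17,12)·C(11,10)/C(28,22); sum pmf over tables with pmf ≤ p_obs
p-value (two-sided) = 0.35473
→ bracket: p>=0.10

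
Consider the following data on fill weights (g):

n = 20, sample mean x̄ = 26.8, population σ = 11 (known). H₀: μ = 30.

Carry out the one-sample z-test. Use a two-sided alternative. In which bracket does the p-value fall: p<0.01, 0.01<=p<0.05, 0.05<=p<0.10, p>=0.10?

SE = σ/√n = 11/√20 = 2.4597
z = (x̄−μ₀)/SE = (26.8−30)/2.4597 = -1.3010
p-value (two-sided) = 0.19326
→ bracket: p>=0.10

p-value bracket: p>=0.10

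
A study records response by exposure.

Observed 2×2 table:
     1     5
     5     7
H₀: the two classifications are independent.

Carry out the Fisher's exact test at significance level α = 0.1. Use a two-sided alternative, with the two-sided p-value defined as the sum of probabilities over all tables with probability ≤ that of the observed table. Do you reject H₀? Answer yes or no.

Margins: r₁=6, r₂=12, c₁=6, c₂=12, n=18
p_obs = C(6,1)·C(12,5)/C(18,6); sum pmf over tables with pmf ≤ p_obs
p-value (two-sided) = 0.60003
At α=0.1: p ≥ α → fail to reject H₀

reject H₀: no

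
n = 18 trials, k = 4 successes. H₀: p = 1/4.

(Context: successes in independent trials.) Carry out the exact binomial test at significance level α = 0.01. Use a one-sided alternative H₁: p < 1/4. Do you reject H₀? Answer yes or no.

Exact binomial: n=18, k=4, p₀=1/4=0.2500
P(X≤4) from Σ C(n,i)·p₀^i·(1−p₀)^(n−i)
p-value (one-sided, H₁ less) = 0.51867
At α=0.01: p ≥ α → fail to reject H₀

reject H₀: no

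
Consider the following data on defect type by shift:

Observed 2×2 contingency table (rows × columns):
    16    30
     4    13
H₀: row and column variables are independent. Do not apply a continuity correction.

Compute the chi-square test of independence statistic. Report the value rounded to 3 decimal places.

Row totals [46, 17], col totals [20, 43], n=63
χ² = (16−14.60)²/14.60 + (30−31.40)²/31.40 + (4−5.40)²/5.40 + (13−11.60)²/11.60 = 0.7254
df = 1

test statistic = 0.725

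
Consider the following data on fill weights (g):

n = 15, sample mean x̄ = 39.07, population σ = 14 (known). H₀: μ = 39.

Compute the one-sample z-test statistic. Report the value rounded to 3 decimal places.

SE = σ/√n = 14/√15 = 3.6148
z = (x̄−μ₀)/SE = (39.07−39)/3.6148 = 0.0194

test statistic = 0.019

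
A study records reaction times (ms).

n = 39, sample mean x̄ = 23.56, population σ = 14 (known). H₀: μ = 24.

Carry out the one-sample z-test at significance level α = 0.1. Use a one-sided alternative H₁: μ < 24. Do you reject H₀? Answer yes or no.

SE = σ/√n = 14/√39 = 2.2418
z = (x̄−μ₀)/SE = (23.56−24)/2.2418 = -0.1963
p-value (one-sided, H₁ less) = 0.42220
At α=0.1: p ≥ α → fail to reject H₀

reject H₀: no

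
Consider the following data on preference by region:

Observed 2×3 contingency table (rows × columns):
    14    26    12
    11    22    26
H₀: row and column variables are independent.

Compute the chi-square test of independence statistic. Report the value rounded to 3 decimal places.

test statistic = 5.431

Row totals [52, 59], col totals [25, 48, 38], n=111
χ² = (14−11.71)²/11.71 + (26−22.49)²/22.49 + (12−17.80)²/17.80 + (11−13.29)²/13.29 + (22−25.51)²/25.51 + (26−20.20)²/20.20 = 5.4314
df = 2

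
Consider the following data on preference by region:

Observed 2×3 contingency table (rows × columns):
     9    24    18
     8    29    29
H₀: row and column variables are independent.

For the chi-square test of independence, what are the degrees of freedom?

degrees of freedom = 2

df = (r−1)(c−1) = (2−1)·(3−1) = 2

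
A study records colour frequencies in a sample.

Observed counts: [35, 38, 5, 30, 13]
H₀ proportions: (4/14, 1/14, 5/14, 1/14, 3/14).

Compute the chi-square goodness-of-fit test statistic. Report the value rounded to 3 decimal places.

test statistic = 192.737

n = 121; E_i = n·p_i = [34.57, 8.64, 43.21, 8.64, 25.93]
χ² = (35−34.57)²/34.57 + (38−8.64)²/8.64 + (5−43.21)²/43.21 + (30−8.64)²/8.64 + (13−25.93)²/25.93 = 192.7369
df = 4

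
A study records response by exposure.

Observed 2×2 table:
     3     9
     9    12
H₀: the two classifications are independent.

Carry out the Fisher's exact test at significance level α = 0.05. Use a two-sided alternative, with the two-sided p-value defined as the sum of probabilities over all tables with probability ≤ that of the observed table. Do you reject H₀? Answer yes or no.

reject H₀: no

Margins: r₁=12, r₂=21, c₁=12, c₂=21, n=33
p_obs = C(12,3)·C(21,9)/C(33,12); sum pmf over tables with pmf ≤ p_obs
p-value (two-sided) = 0.45656
At α=0.05: p ≥ α → fail to reject H₀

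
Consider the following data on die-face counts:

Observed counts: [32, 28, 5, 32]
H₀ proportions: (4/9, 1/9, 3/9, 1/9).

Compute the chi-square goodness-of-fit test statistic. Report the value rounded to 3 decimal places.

test statistic = 95.278

n = 97; E_i = n·p_i = [43.11, 10.78, 32.33, 10.78]
χ² = (32−43.11)²/43.11 + (28−10.78)²/10.78 + (5−32.33)²/32.33 + (32−10.78)²/10.78 = 95.2784
df = 3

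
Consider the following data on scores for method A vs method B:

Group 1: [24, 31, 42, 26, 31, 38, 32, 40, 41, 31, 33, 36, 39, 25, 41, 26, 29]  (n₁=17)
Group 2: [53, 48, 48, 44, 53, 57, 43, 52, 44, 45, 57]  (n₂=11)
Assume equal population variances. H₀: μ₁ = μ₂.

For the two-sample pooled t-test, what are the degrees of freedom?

degrees of freedom = 26

df = n₁ + n₂ − 2 = 17 + 11 − 2 = 26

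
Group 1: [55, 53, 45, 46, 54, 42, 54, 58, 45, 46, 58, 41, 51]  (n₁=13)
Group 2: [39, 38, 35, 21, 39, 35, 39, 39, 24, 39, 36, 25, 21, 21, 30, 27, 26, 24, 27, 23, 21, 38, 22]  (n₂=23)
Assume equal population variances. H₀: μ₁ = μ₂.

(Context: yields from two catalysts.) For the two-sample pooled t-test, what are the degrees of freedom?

df = n₁ + n₂ − 2 = 13 + 23 − 2 = 34

degrees of freedom = 34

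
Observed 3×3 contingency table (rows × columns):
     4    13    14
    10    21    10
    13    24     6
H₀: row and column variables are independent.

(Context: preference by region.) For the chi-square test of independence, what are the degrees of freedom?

degrees of freedom = 4

df = (r−1)(c−1) = (3−1)·(3−1) = 4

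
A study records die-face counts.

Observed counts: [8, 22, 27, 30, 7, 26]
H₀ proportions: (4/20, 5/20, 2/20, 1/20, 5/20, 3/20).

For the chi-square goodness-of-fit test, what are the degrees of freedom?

df = k − 1 = 6 − 1 = 5

degrees of freedom = 5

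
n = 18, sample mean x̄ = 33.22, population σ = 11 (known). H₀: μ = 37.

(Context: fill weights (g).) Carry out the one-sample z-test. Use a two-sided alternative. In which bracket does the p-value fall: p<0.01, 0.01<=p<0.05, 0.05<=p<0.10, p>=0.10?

SE = σ/√n = 11/√18 = 2.5927
z = (x̄−μ₀)/SE = (33.22−37)/2.5927 = -1.4579
p-value (two-sided) = 0.14486
→ bracket: p>=0.10

p-value bracket: p>=0.10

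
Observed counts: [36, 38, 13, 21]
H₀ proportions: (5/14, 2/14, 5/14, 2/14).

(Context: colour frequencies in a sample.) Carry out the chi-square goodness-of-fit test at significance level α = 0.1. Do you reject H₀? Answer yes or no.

n = 108; E_i = n·p_i = [38.57, 15.43, 38.57, 15.43]
χ² = (36−38.57)²/38.57 + (38−15.43)²/15.43 + (13−38.57)²/38.57 + (21−15.43)²/15.43 = 52.1574
df = 3
p-value (upper-tail) = 0.00000
At α=0.1: p < α → reject H₀

reject H₀: yes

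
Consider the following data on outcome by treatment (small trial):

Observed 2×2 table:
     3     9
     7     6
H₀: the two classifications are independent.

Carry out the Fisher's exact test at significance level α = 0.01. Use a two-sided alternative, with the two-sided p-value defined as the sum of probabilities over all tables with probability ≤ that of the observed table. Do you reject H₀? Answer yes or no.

reject H₀: no

Margins: r₁=12, r₂=13, c₁=10, c₂=15, n=25
p_obs = C(12,3)·C(13,7)/C(25,10); sum pmf over tables with pmf ≤ p_obs
p-value (two-sided) = 0.22619
At α=0.01: p ≥ α → fail to reject H₀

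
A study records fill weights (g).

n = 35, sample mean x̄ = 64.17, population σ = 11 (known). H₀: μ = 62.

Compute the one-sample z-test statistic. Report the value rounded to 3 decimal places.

test statistic = 1.167

SE = σ/√n = 11/√35 = 1.8593
z = (x̄−μ₀)/SE = (64.17−62)/1.8593 = 1.1671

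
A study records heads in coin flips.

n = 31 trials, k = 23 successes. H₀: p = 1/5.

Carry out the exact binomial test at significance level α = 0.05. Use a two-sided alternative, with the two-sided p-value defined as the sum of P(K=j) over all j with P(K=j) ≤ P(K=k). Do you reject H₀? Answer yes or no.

Exact binomial: n=31, k=23, p₀=1/5=0.2000
P(X=j) = C(n,j)·p₀^j·(1−p₀)^(n−j); p = Σ P(X=j) over j with P(X=j) ≤ P(X=23)
p-value (two-sided) = 0.00000
At α=0.05: p < α → reject H₀

reject H₀: yes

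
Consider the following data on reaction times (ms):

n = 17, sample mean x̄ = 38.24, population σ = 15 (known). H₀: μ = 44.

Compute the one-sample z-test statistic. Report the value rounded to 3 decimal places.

test statistic = -1.583

SE = σ/√n = 15/√17 = 3.6380
z = (x̄−μ₀)/SE = (38.24−44)/3.6380 = -1.5833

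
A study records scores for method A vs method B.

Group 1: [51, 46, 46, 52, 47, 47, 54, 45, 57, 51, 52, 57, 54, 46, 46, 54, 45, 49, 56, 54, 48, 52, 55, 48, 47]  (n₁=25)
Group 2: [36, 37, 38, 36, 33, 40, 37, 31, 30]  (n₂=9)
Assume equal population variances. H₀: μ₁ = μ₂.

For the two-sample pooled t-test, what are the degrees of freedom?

df = n₁ + n₂ − 2 = 25 + 9 − 2 = 32

degrees of freedom = 32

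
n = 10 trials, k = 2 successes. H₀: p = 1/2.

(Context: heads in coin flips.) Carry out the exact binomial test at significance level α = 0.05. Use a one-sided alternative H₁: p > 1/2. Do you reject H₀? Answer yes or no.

Exact binomial: n=10, k=2, p₀=1/2=0.5000
P(X≥2) from Σ C(n,i)·p₀^i·(1−p₀)^(n−i)
p-value (one-sided, H₁ greater) = 0.98926
At α=0.05: p ≥ α → fail to reject H₀

reject H₀: no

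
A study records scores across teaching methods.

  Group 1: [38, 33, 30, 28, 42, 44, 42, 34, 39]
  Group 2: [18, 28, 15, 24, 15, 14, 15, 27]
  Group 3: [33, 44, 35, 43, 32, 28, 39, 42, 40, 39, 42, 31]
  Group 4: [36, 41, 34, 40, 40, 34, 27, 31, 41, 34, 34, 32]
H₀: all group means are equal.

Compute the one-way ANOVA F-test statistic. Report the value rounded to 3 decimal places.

Group means [36.67, 19.50, 37.33, 35.33], grand mean 33.122
SSB = Σnᵢ(x̄ᵢ−x̄)² = 1869.057; SSW = ΣΣ(x−x̄ᵢ)² = 1027.333
MSB = 1869.057/3 = 623.0190; MSW = 1027.333/37 = 27.7658
F = MSB/MSW = 22.4384
df = (3, 37)

test statistic = 22.438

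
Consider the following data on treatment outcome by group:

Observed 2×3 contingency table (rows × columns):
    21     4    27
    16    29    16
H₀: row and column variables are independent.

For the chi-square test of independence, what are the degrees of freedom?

degrees of freedom = 2

df = (r−1)(c−1) = (2−1)·(3−1) = 2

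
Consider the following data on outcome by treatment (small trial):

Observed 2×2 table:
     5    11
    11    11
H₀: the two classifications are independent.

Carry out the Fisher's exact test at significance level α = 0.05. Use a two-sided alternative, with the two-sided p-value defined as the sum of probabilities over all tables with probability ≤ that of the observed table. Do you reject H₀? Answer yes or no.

reject H₀: no

Margins: r₁=16, r₂=22, c₁=16, c₂=22, n=38
p_obs = C(16,5)·C(22,11)/C(38,16); sum pmf over tables with pmf ≤ p_obs
p-value (two-sided) = 0.32625
At α=0.05: p ≥ α → fail to reject H₀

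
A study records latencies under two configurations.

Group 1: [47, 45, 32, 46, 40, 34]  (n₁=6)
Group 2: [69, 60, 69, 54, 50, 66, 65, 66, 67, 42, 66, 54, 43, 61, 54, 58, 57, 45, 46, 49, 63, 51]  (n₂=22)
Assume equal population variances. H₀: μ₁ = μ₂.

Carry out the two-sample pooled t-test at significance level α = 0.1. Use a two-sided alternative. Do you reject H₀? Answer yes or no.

x̄₁=40.667, s₁=6.439, n₁=6
x̄₂=57.045, s₂=8.780, n₂=22
s_p² = [5·6.439² + 21·8.780²]/26 = 70.2418
SE = √(s_p²·(1/6+1/22)) = 3.8600
t = (40.667−57.045)/3.8600 = -4.2432
df = 26
p-value (two-sided) = 0.00025
At α=0.1: p < α → reject H₀

reject H₀: yes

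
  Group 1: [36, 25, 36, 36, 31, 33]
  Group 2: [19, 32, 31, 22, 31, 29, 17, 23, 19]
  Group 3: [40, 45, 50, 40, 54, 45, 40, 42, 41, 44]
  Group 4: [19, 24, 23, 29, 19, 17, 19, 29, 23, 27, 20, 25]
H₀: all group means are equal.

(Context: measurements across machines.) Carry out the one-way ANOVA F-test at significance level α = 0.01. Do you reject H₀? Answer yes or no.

Group means [32.83, 24.78, 44.10, 22.83], grand mean 30.676
SSB = Σnᵢ(x̄ᵢ−x̄)² = 2881.153; SSW = ΣΣ(x−x̄ᵢ)² = 764.956
MSB = 2881.153/3 = 960.3842; MSW = 764.956/33 = 23.1805
F = MSB/MSW = 41.4307
df = (3, 33)
p-value (upper-tail) = 0.00000
At α=0.01: p < α → reject H₀

reject H₀: yes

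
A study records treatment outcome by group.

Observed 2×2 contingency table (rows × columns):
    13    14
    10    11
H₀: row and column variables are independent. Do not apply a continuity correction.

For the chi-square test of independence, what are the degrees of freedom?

degrees of freedom = 1

df = (r−1)(c−1) = (2−1)·(2−1) = 1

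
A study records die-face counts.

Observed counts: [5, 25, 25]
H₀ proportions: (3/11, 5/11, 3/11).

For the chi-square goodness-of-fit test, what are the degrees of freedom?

df = k − 1 = 3 − 1 = 2

degrees of freedom = 2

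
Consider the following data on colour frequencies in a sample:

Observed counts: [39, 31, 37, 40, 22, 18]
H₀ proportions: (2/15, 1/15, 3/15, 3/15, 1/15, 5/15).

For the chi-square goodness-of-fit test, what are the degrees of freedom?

df = k − 1 = 6 − 1 = 5

degrees of freedom = 5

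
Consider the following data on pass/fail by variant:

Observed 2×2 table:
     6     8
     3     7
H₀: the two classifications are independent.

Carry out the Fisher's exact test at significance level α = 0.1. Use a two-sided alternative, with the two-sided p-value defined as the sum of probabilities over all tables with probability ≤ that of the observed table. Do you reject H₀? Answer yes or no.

Margins: r₁=14, r₂=10, c₁=9, c₂=15, n=24
p_obs = C(14,6)·C(10,3)/C(24,9); sum pmf over tables with pmf ≤ p_obs
p-value (two-sided) = 0.67846
At α=0.1: p ≥ α → fail to reject H₀

reject H₀: no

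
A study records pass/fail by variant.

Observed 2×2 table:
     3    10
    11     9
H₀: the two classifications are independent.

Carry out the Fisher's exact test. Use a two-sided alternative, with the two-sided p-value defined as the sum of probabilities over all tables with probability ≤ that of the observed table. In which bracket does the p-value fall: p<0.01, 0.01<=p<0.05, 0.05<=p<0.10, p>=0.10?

p-value bracket: 0.05<=p<0.10

Margins: r₁=13, r₂=20, c₁=14, c₂=19, n=33
p_obs = C(13,3)·C(20,11)/C(33,14); sum pmf over tables with pmf ≤ p_obs
p-value (two-sided) = 0.08729
→ bracket: 0.05<=p<0.10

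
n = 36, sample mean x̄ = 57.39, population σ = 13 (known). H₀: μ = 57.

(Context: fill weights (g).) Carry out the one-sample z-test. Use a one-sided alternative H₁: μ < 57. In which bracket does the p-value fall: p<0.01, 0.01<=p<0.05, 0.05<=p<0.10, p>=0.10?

SE = σ/√n = 13/√36 = 2.1667
z = (x̄−μ₀)/SE = (57.39−57)/2.1667 = 0.1800
p-value (one-sided, H₁ less) = 0.57142
→ bracket: p>=0.10

p-value bracket: p>=0.10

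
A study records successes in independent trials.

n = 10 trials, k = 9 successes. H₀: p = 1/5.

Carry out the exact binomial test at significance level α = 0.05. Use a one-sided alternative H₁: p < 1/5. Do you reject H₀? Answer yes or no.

reject H₀: no

Exact binomial: n=10, k=9, p₀=1/5=0.2000
P(X≤9) from Σ C(n,i)·p₀^i·(1−p₀)^(n−i)
p-value (one-sided, H₁ less) = 1.00000
At α=0.05: p ≥ α → fail to reject H₀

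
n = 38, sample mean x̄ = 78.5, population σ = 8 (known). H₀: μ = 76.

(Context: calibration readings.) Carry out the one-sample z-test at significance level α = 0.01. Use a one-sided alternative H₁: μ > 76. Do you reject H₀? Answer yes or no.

SE = σ/√n = 8/√38 = 1.2978
z = (x̄−μ₀)/SE = (78.5−76)/1.2978 = 1.9264
p-value (one-sided, H₁ greater) = 0.02703
At α=0.01: p ≥ α → fail to reject H₀

reject H₀: no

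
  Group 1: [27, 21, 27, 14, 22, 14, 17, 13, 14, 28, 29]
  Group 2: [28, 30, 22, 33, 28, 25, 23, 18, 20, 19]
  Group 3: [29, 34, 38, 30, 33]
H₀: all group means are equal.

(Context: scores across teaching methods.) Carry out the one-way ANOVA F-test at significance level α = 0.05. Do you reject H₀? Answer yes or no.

reject H₀: yes

Group means [20.55, 24.60, 32.80], grand mean 24.462
SSB = Σnᵢ(x̄ᵢ−x̄)² = 516.534; SSW = ΣΣ(x−x̄ᵢ)² = 689.927
MSB = 516.534/2 = 258.2671; MSW = 689.927/23 = 29.9968
F = MSB/MSW = 8.6098
df = (2, 23)
p-value (upper-tail) = 0.00162
At α=0.05: p < α → reject H₀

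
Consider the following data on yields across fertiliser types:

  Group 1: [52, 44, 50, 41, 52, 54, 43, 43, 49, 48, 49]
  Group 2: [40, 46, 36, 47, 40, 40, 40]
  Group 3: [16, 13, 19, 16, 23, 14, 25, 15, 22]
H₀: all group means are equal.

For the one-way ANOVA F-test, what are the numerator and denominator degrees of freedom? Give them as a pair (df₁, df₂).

k = 3 groups, N = 27 total
df = (k−1, N−k) = (3−1, 27−3) = (2, 24)

degrees of freedom = [2, 24]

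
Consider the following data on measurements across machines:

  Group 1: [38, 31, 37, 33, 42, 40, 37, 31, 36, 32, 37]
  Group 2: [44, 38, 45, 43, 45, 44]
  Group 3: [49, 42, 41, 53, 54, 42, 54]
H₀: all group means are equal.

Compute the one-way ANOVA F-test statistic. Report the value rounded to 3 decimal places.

test statistic = 17.675

Group means [35.82, 43.17, 47.86], grand mean 41.167
SSB = Σnᵢ(x̄ᵢ−x̄)² = 652.006; SSW = ΣΣ(x−x̄ᵢ)² = 387.327
MSB = 652.006/2 = 326.0032; MSW = 387.327/21 = 18.4441
F = MSB/MSW = 17.6752
df = (2, 21)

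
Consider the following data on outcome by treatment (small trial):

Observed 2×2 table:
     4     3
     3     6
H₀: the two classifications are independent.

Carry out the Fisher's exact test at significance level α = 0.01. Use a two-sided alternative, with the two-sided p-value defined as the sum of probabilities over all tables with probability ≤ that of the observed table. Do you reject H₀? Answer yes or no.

reject H₀: no

Margins: r₁=7, r₂=9, c₁=7, c₂=9, n=16
p_obs = C(7,4)·C(9,3)/C(16,7); sum pmf over tables with pmf ≤ p_obs
p-value (two-sided) = 0.61451
At α=0.01: p ≥ α → fail to reject H₀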